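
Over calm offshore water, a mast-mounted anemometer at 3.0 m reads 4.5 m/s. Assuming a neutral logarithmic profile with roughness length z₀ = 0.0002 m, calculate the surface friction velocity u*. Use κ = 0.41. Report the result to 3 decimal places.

Log law: V(z) = (u*/κ) · ln(z/z₀) ⇒ u* = κ · V / ln(z/z₀)
u* = 0.41 × 4.5 / ln(3.0/0.0002) = 0.41 × 4.5 / 9.6158
   = 1.8450 / 9.6158 = 0.1919 m/s

u* ≈ 0.192 m/s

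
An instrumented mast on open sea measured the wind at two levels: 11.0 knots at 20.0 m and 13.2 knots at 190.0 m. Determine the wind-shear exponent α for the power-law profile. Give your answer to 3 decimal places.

Power law: V₂/V₁ = (z₂/z₁)^α ⇒ α = ln(V₂/V₁) / ln(z₂/z₁)
α = ln(13.2/11.0) / ln(190.0/20.0) = ln(1.2000) / ln(9.5000)
  = 0.18232 / 2.25129 = 0.08099

α ≈ 0.081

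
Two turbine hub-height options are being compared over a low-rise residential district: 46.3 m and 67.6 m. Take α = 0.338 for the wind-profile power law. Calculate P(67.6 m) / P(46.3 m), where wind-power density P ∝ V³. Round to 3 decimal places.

Speed ratio: V_B/V_A = (z_B/z_A)^α = (67.6/46.3)^0.338 = (1.4600)^0.338 = 1.13646
Power-density ratio: P_B/P_A = (V_B/V_A)³ = (1.13646)³ = 1.46780

1.468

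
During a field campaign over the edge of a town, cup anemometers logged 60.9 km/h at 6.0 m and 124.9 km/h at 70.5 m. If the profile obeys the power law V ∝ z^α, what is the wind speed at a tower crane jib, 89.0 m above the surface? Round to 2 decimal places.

133.68 km/h

First find α: α = ln(V₂/V₁)/ln(z₂/z₁) = ln(124.9/60.9)/ln(70.5/6.0) = 0.71828/2.46385 = 0.2915
Extrapolate from 70.5 m to 89.0 m: V₃ = 124.9 × (89.0/70.5)^0.2915 = 124.9 × 1.0703 = 133.6796 km/h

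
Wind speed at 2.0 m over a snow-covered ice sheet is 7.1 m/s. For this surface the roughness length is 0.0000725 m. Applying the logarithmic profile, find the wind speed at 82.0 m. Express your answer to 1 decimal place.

Log law: V(z) ∝ ln(z/z₀), so V₂/V₁ = ln(z₂/z₀) / ln(z₁/z₀).
ln(82.0/0.0000725) = 13.9386, ln(2.0/0.0000725) = 10.2251
V₂ = 7.1 × 13.9386/10.2251 = 7.1 × 1.3632 = 9.6786 m/s

9.7 m/s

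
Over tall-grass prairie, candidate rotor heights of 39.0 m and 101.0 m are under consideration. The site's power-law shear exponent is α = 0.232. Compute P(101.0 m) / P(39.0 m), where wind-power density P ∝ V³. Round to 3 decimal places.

1.939

Speed ratio: V_B/V_A = (z_B/z_A)^α = (101.0/39.0)^0.232 = (2.5897)^0.232 = 1.24703
Power-density ratio: P_B/P_A = (V_B/V_A)³ = (1.24703)³ = 1.93922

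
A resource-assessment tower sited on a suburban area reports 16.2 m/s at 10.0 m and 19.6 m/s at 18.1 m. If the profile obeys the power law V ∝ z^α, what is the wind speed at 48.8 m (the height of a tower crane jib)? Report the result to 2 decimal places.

26.95 m/s

First find α: α = ln(V₂/V₁)/ln(z₂/z₁) = ln(19.6/16.2)/ln(18.1/10.0) = 0.19052/0.59333 = 0.3211
Extrapolate from 18.1 m to 48.8 m: V₃ = 19.6 × (48.8/18.1)^0.3211 = 19.6 × 1.3750 = 26.9506 m/s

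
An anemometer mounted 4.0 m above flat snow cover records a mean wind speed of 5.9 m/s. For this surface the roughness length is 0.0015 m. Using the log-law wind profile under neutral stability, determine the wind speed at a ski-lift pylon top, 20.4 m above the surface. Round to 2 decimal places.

7.12 m/s

Log law: V(z) ∝ ln(z/z₀), so V₂/V₁ = ln(z₂/z₀) / ln(z₁/z₀).
ln(20.4/0.0015) = 9.5178, ln(4.0/0.0015) = 7.8886
V₂ = 5.9 × 9.5178/7.8886 = 5.9 × 1.2065 = 7.1185 m/s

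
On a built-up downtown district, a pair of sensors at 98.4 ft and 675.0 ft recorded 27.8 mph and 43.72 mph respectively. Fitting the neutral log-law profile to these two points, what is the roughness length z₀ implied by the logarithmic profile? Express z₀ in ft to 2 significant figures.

Log law: V(z) ∝ ln(z/z₀). With r = V₁/V₂ = 27.8/43.72 = 0.63586,
r · ln(z₂/z₀) = ln(z₁/z₀) ⇒ ln z₀ = (ln z₁ − r·ln z₂)/(1 − r)
ln z₀ = (4.58904 − 0.63586×6.51471) / 0.36414 = 1.2264
z₀ = exp(1.2264) = 3.409 ft

z₀ ≈ 3.4 ft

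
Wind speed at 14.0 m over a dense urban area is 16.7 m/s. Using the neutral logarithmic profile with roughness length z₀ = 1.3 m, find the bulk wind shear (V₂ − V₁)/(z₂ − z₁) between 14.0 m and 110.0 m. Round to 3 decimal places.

Log law: V₂ = V₁ · ln(z₂/z₀)/ln(z₁/z₀) = 16.7 × 4.4381/2.3767 = 31.1847 m/s
ΔV/Δz = (31.1847 − 16.7)/(110.0 − 14.0) = 14.4847/96.0000 = 0.15088 m/s/m

0.151 m/s/m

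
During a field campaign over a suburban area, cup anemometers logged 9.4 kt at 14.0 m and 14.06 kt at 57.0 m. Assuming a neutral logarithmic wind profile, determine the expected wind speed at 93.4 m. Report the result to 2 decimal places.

Log law: V ∝ ln(z/z₀). From the pair, with r = V₁/V₂ = 0.66856,
ln z₀ = (ln z₁ − r·ln z₂)/(1 − r) = (2.6391 − 0.66856×4.0431)/0.33144 = -0.1930 → z₀ = 0.8245 m
V₃ = V₁ · ln(z₃/z₀)/ln(z₁/z₀) = 9.4 × 4.7299/2.8321 = 15.6991 kt

15.70 kt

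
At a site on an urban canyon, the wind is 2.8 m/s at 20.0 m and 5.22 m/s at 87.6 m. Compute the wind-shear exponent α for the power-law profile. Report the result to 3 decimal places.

Power law: V₂/V₁ = (z₂/z₁)^α ⇒ α = ln(V₂/V₁) / ln(z₂/z₁)
α = ln(5.22/2.8) / ln(87.6/20.0) = ln(1.8643) / ln(4.3800)
  = 0.62288 / 1.47705 = 0.42170

α ≈ 0.422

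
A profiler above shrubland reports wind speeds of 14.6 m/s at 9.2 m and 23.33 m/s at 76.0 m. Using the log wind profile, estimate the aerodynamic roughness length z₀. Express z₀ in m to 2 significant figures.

z₀ ≈ 0.27 m

Log law: V(z) ∝ ln(z/z₀). With r = V₁/V₂ = 14.6/23.33 = 0.62580,
r · ln(z₂/z₀) = ln(z₁/z₀) ⇒ ln z₀ = (ln z₁ − r·ln z₂)/(1 − r)
ln z₀ = (2.21920 − 0.62580×4.33073) / 0.37420 = -1.3121
z₀ = exp(-1.3121) = 0.2693 m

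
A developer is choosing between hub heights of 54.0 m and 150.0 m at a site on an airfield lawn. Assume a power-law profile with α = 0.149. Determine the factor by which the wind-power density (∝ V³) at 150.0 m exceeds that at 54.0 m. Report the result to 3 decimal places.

1.579

Speed ratio: V_B/V_A = (z_B/z_A)^α = (150.0/54.0)^0.149 = (2.7778)^0.149 = 1.16442
Power-density ratio: P_B/P_A = (V_B/V_A)³ = (1.16442)³ = 1.57882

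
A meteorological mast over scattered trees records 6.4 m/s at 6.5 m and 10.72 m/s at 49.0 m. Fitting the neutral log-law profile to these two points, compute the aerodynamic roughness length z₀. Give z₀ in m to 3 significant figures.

z₀ ≈ 0.326 m

Log law: V(z) ∝ ln(z/z₀). With r = V₁/V₂ = 6.4/10.72 = 0.59701,
r · ln(z₂/z₀) = ln(z₁/z₀) ⇒ ln z₀ = (ln z₁ − r·ln z₂)/(1 − r)
ln z₀ = (1.87180 − 0.59701×3.89182) / 0.40299 = -1.1208
z₀ = exp(-1.1208) = 0.3260 m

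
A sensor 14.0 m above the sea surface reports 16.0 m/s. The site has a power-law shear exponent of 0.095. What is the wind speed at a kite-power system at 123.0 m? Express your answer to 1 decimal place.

19.7 m/s

Power-law profile: V₂ = V₁ · (z₂/z₁)^α
V₂ = 16.0 × (123.0/14.0)^0.095 = 16.0 × (8.7857)^0.095
    = 16.0 × 1.2293 = 19.6688 m/s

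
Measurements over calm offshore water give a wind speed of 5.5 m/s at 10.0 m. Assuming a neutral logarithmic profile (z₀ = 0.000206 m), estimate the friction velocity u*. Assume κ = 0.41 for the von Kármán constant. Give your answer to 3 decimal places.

Log law: V(z) = (u*/κ) · ln(z/z₀) ⇒ u* = κ · V / ln(z/z₀)
u* = 0.41 × 5.5 / ln(10.0/0.000206) = 0.41 × 5.5 / 10.7902
   = 2.2550 / 10.7902 = 0.2090 m/s

u* ≈ 0.209 m/s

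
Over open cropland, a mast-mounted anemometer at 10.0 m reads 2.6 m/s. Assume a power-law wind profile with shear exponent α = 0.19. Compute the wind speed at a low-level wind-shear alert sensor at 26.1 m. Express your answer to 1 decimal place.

Power-law profile: V₂ = V₁ · (z₂/z₁)^α
V₂ = 2.6 × (26.1/10.0)^0.19 = 2.6 × (2.6100)^0.19
    = 2.6 × 1.1999 = 3.1199 m/s

3.1 m/s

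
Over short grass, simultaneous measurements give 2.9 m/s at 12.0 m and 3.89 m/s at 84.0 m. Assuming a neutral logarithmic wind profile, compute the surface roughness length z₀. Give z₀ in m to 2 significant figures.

z₀ ≈ 0.040 m

Log law: V(z) ∝ ln(z/z₀). With r = V₁/V₂ = 2.9/3.89 = 0.74550,
r · ln(z₂/z₀) = ln(z₁/z₀) ⇒ ln z₀ = (ln z₁ − r·ln z₂)/(1 − r)
ln z₀ = (2.48491 − 0.74550×4.43082) / 0.25450 = -3.2152
z₀ = exp(-3.2152) = 0.04015 m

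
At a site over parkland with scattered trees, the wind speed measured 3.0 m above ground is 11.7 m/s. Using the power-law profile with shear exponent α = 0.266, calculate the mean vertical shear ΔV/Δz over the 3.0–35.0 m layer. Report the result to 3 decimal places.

0.337 m/s/m

Power law: V₂ = V₁ · (z₂/z₁)^α = 11.7 × (11.6667)^0.266 = 22.4902 m/s
ΔV/Δz = (22.4902 − 11.7)/(35.0 − 3.0) = 10.7902/32.0000 = 0.33719 m/s/m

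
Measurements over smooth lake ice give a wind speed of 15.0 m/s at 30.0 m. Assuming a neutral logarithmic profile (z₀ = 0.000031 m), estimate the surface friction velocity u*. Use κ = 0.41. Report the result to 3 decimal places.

u* ≈ 0.446 m/s

Log law: V(z) = (u*/κ) · ln(z/z₀) ⇒ u* = κ · V / ln(z/z₀)
u* = 0.41 × 15.0 / ln(30.0/0.000031) = 0.41 × 15.0 / 13.7827
   = 6.1500 / 13.7827 = 0.4462 m/s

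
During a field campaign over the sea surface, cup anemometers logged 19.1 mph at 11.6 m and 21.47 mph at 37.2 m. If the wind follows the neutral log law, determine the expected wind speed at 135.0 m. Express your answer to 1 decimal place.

Log law: V ∝ ln(z/z₀). From the pair, with r = V₁/V₂ = 0.88961,
ln z₀ = (ln z₁ − r·ln z₂)/(1 − r) = (2.4510 − 0.88961×3.6163)/0.11039 = -6.9403 → z₀ = 0.0009680 m
V₃ = V₁ · ln(z₃/z₀)/ln(z₁/z₀) = 19.1 × 11.8455/9.3913 = 24.0915 mph

24.1 mph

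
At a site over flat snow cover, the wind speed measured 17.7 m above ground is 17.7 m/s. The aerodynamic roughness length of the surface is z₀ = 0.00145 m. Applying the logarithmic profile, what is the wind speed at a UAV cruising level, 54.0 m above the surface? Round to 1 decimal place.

Log law: V(z) ∝ ln(z/z₀), so V₂/V₁ = ln(z₂/z₀) / ln(z₁/z₀).
ln(54.0/0.00145) = 10.5252, ln(17.7/0.00145) = 9.4098
V₂ = 17.7 × 10.5252/9.4098 = 17.7 × 1.1185 = 19.7981 m/s

19.8 m/s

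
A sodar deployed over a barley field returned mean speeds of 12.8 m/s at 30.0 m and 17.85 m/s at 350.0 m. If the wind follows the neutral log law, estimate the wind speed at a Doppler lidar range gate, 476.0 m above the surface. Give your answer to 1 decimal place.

18.5 m/s

Log law: V ∝ ln(z/z₀). From the pair, with r = V₁/V₂ = 0.71709,
ln z₀ = (ln z₁ − r·ln z₂)/(1 − r) = (3.4012 − 0.71709×5.8579)/0.28291 = -2.8258 → z₀ = 0.05926 m
V₃ = V₁ · ln(z₃/z₀)/ln(z₁/z₀) = 12.8 × 8.9912/6.2270 = 18.4821 m/s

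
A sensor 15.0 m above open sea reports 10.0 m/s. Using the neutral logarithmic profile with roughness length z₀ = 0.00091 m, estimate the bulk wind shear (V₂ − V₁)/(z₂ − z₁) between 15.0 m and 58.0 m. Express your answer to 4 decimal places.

0.0324 m/s/m

Log law: V₂ = V₁ · ln(z₂/z₀)/ln(z₁/z₀) = 10.0 × 11.0625/9.7101 = 11.3928 m/s
ΔV/Δz = (11.3928 − 10.0)/(58.0 − 15.0) = 1.3928/43.0000 = 0.03239 m/s/m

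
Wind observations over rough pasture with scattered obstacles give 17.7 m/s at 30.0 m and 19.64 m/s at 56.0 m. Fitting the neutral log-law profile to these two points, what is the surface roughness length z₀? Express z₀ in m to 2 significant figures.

z₀ ≈ 0.10 m

Log law: V(z) ∝ ln(z/z₀). With r = V₁/V₂ = 17.7/19.64 = 0.90122,
r · ln(z₂/z₀) = ln(z₁/z₀) ⇒ ln z₀ = (ln z₁ − r·ln z₂)/(1 − r)
ln z₀ = (3.40120 − 0.90122×4.02535) / 0.09878 = -2.2934
z₀ = exp(-2.2934) = 0.1009 m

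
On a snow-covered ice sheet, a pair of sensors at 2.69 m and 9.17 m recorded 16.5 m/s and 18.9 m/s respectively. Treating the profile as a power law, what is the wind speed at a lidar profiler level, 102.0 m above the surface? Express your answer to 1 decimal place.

First find α: α = ln(V₂/V₁)/ln(z₂/z₁) = ln(18.9/16.5)/ln(9.17/2.69) = 0.13580/1.22640 = 0.1107
Extrapolate from 9.17 m to 102.0 m: V₃ = 18.9 × (102.0/9.17)^0.1107 = 18.9 × 1.3057 = 24.6782 m/s

24.7 m/s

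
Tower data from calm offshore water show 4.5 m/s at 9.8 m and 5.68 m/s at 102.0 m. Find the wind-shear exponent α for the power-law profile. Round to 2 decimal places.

Power law: V₂/V₁ = (z₂/z₁)^α ⇒ α = ln(V₂/V₁) / ln(z₂/z₁)
α = ln(5.68/4.5) / ln(102.0/9.8) = ln(1.2622) / ln(10.4082)
  = 0.23287 / 2.34259 = 0.09941

α ≈ 0.10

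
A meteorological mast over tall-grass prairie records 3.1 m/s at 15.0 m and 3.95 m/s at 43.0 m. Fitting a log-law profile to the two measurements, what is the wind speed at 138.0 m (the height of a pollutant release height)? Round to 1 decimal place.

Log law: V ∝ ln(z/z₀). From the pair, with r = V₁/V₂ = 0.78481,
ln z₀ = (ln z₁ − r·ln z₂)/(1 − r) = (2.7081 − 0.78481×3.7612)/0.21519 = -1.1328 → z₀ = 0.3221 m
V₃ = V₁ · ln(z₃/z₀)/ln(z₁/z₀) = 3.1 × 6.0601/3.8409 = 4.8911 m/s

4.9 m/s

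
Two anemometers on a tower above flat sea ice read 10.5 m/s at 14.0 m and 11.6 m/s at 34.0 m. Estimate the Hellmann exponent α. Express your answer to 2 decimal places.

Power law: V₂/V₁ = (z₂/z₁)^α ⇒ α = ln(V₂/V₁) / ln(z₂/z₁)
α = ln(11.6/10.5) / ln(34.0/14.0) = ln(1.1048) / ln(2.4286)
  = 0.09963 / 0.88730 = 0.11228

α ≈ 0.11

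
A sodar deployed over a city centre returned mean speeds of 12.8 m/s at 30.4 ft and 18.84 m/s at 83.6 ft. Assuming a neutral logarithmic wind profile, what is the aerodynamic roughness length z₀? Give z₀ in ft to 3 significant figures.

z₀ ≈ 3.56 ft

Log law: V(z) ∝ ln(z/z₀). With r = V₁/V₂ = 12.8/18.84 = 0.67941,
r · ln(z₂/z₀) = ln(z₁/z₀) ⇒ ln z₀ = (ln z₁ − r·ln z₂)/(1 − r)
ln z₀ = (3.41444 − 0.67941×4.42604) / 0.32059 = 1.2707
z₀ = exp(1.2707) = 3.563 ft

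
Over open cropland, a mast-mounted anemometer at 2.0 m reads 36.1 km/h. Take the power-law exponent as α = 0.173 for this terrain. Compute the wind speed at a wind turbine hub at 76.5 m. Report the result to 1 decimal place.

Power-law profile: V₂ = V₁ · (z₂/z₁)^α
V₂ = 36.1 × (76.5/2.0)^0.173 = 36.1 × (38.2500)^0.173
    = 36.1 × 1.8784 = 67.8114 km/h

67.8 km/h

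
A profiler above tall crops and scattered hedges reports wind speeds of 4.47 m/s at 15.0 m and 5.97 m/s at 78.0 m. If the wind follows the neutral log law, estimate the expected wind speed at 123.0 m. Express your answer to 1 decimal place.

Log law: V ∝ ln(z/z₀). From the pair, with r = V₁/V₂ = 0.74874,
ln z₀ = (ln z₁ − r·ln z₂)/(1 − r) = (2.7081 − 0.74874×4.3567)/0.25126 = -2.2050 → z₀ = 0.1103 m
V₃ = V₁ · ln(z₃/z₀)/ln(z₁/z₀) = 4.47 × 7.0171/4.9130 = 6.3844 m/s

6.4 m/s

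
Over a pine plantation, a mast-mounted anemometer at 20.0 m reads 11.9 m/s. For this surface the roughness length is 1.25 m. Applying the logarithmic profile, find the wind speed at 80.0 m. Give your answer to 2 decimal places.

17.85 m/s

Log law: V(z) ∝ ln(z/z₀), so V₂/V₁ = ln(z₂/z₀) / ln(z₁/z₀).
ln(80.0/1.25) = 4.1589, ln(20.0/1.25) = 2.7726
V₂ = 11.9 × 4.1589/2.7726 = 11.9 × 1.5000 = 17.8500 m/s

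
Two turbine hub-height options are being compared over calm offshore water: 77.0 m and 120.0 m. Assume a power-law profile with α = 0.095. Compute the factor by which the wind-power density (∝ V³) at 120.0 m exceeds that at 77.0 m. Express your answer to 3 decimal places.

Speed ratio: V_B/V_A = (z_B/z_A)^α = (120.0/77.0)^0.095 = (1.5584)^0.095 = 1.04305
Power-density ratio: P_B/P_A = (V_B/V_A)³ = (1.04305)³ = 1.13479

1.135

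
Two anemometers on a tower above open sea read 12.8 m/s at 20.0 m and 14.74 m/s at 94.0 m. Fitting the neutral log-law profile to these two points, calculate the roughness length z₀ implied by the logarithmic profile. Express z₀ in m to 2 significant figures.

Log law: V(z) ∝ ln(z/z₀). With r = V₁/V₂ = 12.8/14.74 = 0.86839,
r · ln(z₂/z₀) = ln(z₁/z₀) ⇒ ln z₀ = (ln z₁ − r·ln z₂)/(1 − r)
ln z₀ = (2.99573 − 0.86839×4.54329) / 0.13161 = -7.2150
z₀ = exp(-7.2150) = 0.0007355 m

z₀ ≈ 0.00074 m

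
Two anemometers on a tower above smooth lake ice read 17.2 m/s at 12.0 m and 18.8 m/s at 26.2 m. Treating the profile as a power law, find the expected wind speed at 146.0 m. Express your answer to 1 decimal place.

22.9 m/s

First find α: α = ln(V₂/V₁)/ln(z₂/z₁) = ln(18.8/17.2)/ln(26.2/12.0) = 0.08895/0.78085 = 0.1139
Extrapolate from 26.2 m to 146.0 m: V₃ = 18.8 × (146.0/26.2)^0.1139 = 18.8 × 1.2161 = 22.8634 m/s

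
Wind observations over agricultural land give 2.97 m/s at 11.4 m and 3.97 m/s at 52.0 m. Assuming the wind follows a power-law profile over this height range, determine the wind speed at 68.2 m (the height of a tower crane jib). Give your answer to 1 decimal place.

4.2 m/s

First find α: α = ln(V₂/V₁)/ln(z₂/z₁) = ln(3.97/2.97)/ln(52.0/11.4) = 0.29020/1.51763 = 0.1912
Extrapolate from 52.0 m to 68.2 m: V₃ = 3.97 × (68.2/52.0)^0.1912 = 3.97 × 1.0532 = 4.1813 m/s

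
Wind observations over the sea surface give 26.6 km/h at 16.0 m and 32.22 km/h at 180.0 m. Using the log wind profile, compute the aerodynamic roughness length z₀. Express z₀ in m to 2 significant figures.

z₀ ≈ 0.00017 m

Log law: V(z) ∝ ln(z/z₀). With r = V₁/V₂ = 26.6/32.22 = 0.82557,
r · ln(z₂/z₀) = ln(z₁/z₀) ⇒ ln z₀ = (ln z₁ − r·ln z₂)/(1 − r)
ln z₀ = (2.77259 − 0.82557×5.19296) / 0.17443 = -8.6832
z₀ = exp(-8.6832) = 0.0001694 m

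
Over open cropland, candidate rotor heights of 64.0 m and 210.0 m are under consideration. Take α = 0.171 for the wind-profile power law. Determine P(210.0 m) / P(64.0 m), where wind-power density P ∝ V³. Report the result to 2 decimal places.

Speed ratio: V_B/V_A = (z_B/z_A)^α = (210.0/64.0)^0.171 = (3.2812)^0.171 = 1.22530
Power-density ratio: P_B/P_A = (V_B/V_A)³ = (1.22530)³ = 1.83962

1.84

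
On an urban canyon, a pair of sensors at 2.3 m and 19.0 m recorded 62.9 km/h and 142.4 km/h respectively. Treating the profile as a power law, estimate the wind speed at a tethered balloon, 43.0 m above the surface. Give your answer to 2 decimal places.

First find α: α = ln(V₂/V₁)/ln(z₂/z₁) = ln(142.4/62.9)/ln(19.0/2.3) = 0.81709/2.11153 = 0.3870
Extrapolate from 19.0 m to 43.0 m: V₃ = 142.4 × (43.0/19.0)^0.3870 = 142.4 × 1.3717 = 195.3319 km/h

195.33 km/h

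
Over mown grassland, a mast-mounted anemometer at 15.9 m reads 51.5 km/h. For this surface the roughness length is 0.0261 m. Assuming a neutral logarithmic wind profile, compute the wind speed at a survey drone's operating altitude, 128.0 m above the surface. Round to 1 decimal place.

Log law: V(z) ∝ ln(z/z₀), so V₂/V₁ = ln(z₂/z₀) / ln(z₁/z₀).
ln(128.0/0.0261) = 8.4979, ln(15.9/0.0261) = 6.4121
V₂ = 51.5 × 8.4979/6.4121 = 51.5 × 1.3253 = 68.2517 km/h

68.3 km/h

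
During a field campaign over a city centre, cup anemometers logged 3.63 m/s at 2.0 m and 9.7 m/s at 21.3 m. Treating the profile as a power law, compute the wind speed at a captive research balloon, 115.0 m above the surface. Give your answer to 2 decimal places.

First find α: α = ln(V₂/V₁)/ln(z₂/z₁) = ln(9.7/3.63)/ln(21.3/2.0) = 0.98289/2.36556 = 0.4155
Extrapolate from 21.3 m to 115.0 m: V₃ = 9.7 × (115.0/21.3)^0.4155 = 9.7 × 2.0150 = 19.5457 m/s

19.55 m/s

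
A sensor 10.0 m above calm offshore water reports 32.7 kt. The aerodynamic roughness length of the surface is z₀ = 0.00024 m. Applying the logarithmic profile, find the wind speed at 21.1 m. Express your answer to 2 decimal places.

Log law: V(z) ∝ ln(z/z₀), so V₂/V₁ = ln(z₂/z₀) / ln(z₁/z₀).
ln(21.1/0.00024) = 11.3841, ln(10.0/0.00024) = 10.6375
V₂ = 32.7 × 11.3841/10.6375 = 32.7 × 1.0702 = 34.9954 kt

35.00 kt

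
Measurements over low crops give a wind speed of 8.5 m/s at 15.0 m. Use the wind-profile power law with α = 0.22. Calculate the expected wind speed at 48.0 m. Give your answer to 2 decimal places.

10.98 m/s

Power-law profile: V₂ = V₁ · (z₂/z₁)^α
V₂ = 8.5 × (48.0/15.0)^0.22 = 8.5 × (3.2000)^0.22
    = 8.5 × 1.2916 = 10.9787 m/s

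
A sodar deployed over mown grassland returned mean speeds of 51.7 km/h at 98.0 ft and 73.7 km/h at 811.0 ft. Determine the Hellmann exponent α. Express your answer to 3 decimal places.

Power law: V₂/V₁ = (z₂/z₁)^α ⇒ α = ln(V₂/V₁) / ln(z₂/z₁)
α = ln(73.7/51.7) / ln(811.0/98.0) = ln(1.4255) / ln(8.2755)
  = 0.35455 / 2.11330 = 0.16777

α ≈ 0.168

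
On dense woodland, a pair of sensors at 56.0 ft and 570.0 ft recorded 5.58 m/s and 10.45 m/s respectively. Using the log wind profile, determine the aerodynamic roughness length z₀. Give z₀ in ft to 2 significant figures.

Log law: V(z) ∝ ln(z/z₀). With r = V₁/V₂ = 5.58/10.45 = 0.53397,
r · ln(z₂/z₀) = ln(z₁/z₀) ⇒ ln z₀ = (ln z₁ − r·ln z₂)/(1 − r)
ln z₀ = (4.02535 − 0.53397×6.34564) / 0.46603 = 1.3668
z₀ = exp(1.3668) = 3.923 ft

z₀ ≈ 3.9 ft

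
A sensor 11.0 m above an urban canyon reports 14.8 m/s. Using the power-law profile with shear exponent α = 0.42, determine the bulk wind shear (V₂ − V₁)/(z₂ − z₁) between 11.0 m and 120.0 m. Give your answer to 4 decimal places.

0.2347 m/s/m

Power law: V₂ = V₁ · (z₂/z₁)^α = 14.8 × (10.9091)^0.42 = 40.3769 m/s
ΔV/Δz = (40.3769 − 14.8)/(120.0 − 11.0) = 25.5769/109.0000 = 0.23465 m/s/m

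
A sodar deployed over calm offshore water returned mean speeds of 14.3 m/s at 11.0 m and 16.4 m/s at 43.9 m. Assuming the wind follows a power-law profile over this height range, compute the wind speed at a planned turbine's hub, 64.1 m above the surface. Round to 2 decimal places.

First find α: α = ln(V₂/V₁)/ln(z₂/z₁) = ln(16.4/14.3)/ln(43.9/11.0) = 0.13702/1.38402 = 0.0990
Extrapolate from 43.9 m to 64.1 m: V₃ = 16.4 × (64.1/43.9)^0.0990 = 16.4 × 1.0382 = 17.0263 m/s

17.03 m/s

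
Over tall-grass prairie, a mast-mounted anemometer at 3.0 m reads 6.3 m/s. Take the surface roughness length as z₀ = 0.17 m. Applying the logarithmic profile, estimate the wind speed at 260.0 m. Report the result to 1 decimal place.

16.1 m/s

Log law: V(z) ∝ ln(z/z₀), so V₂/V₁ = ln(z₂/z₀) / ln(z₁/z₀).
ln(260.0/0.17) = 7.3326, ln(3.0/0.17) = 2.8706
V₂ = 6.3 × 7.3326/2.8706 = 6.3 × 2.5544 = 16.0928 m/s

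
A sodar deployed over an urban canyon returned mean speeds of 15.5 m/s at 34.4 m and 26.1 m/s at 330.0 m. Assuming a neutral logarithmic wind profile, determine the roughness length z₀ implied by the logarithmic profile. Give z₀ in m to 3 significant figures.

z₀ ≈ 1.26 m

Log law: V(z) ∝ ln(z/z₀). With r = V₁/V₂ = 15.5/26.1 = 0.59387,
r · ln(z₂/z₀) = ln(z₁/z₀) ⇒ ln z₀ = (ln z₁ − r·ln z₂)/(1 − r)
ln z₀ = (3.53806 − 0.59387×5.79909) / 0.40613 = 0.2318
z₀ = exp(0.2318) = 1.261 m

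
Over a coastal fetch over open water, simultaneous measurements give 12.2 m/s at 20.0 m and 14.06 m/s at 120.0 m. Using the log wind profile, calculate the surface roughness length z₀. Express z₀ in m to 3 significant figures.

Log law: V(z) ∝ ln(z/z₀). With r = V₁/V₂ = 12.2/14.06 = 0.86771,
r · ln(z₂/z₀) = ln(z₁/z₀) ⇒ ln z₀ = (ln z₁ − r·ln z₂)/(1 − r)
ln z₀ = (2.99573 − 0.86771×4.78749) / 0.13229 = -8.7567
z₀ = exp(-8.7567) = 0.0001574 m

z₀ ≈ 0.000157 m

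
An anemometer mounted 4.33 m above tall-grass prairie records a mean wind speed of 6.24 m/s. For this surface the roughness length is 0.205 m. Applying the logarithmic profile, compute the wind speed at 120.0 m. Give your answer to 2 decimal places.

13.04 m/s

Log law: V(z) ∝ ln(z/z₀), so V₂/V₁ = ln(z₂/z₀) / ln(z₁/z₀).
ln(120.0/0.205) = 6.3722, ln(4.33/0.205) = 3.0503
V₂ = 6.24 × 6.3722/3.0503 = 6.24 × 2.0890 = 13.0356 m/s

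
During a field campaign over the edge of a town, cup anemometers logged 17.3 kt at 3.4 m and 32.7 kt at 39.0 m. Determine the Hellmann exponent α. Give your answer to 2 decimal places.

Power law: V₂/V₁ = (z₂/z₁)^α ⇒ α = ln(V₂/V₁) / ln(z₂/z₁)
α = ln(32.7/17.3) / ln(39.0/3.4) = ln(1.8902) / ln(11.4706)
  = 0.63667 / 2.43979 = 0.26095

α ≈ 0.26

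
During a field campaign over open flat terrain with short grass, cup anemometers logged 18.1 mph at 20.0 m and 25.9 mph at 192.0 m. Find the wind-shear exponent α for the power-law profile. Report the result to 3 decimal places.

α ≈ 0.158

Power law: V₂/V₁ = (z₂/z₁)^α ⇒ α = ln(V₂/V₁) / ln(z₂/z₁)
α = ln(25.9/18.1) / ln(192.0/20.0) = ln(1.4309) / ln(9.6000)
  = 0.35833 / 2.26176 = 0.15843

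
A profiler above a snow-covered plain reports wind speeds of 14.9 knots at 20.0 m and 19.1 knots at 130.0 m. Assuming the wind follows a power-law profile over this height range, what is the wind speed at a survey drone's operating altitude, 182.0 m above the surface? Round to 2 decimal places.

First find α: α = ln(V₂/V₁)/ln(z₂/z₁) = ln(19.1/14.9)/ln(130.0/20.0) = 0.24833/1.87180 = 0.1327
Extrapolate from 130.0 m to 182.0 m: V₃ = 19.1 × (182.0/130.0)^0.1327 = 19.1 × 1.0457 = 19.9719 knots

19.97 knots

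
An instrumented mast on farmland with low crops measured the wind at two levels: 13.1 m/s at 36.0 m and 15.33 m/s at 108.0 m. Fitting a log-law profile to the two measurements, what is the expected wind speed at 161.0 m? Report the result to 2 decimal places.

16.14 m/s

Log law: V ∝ ln(z/z₀). From the pair, with r = V₁/V₂ = 0.85453,
ln z₀ = (ln z₁ − r·ln z₂)/(1 − r) = (3.5835 − 0.85453×4.6821)/0.14547 = -2.8702 → z₀ = 0.05669 m
V₃ = V₁ · ln(z₃/z₀)/ln(z₁/z₀) = 13.1 × 7.9516/6.4537 = 16.1405 m/s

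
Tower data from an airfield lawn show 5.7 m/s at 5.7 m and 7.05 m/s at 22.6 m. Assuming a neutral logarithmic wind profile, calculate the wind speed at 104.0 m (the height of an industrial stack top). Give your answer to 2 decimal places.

Log law: V ∝ ln(z/z₀). From the pair, with r = V₁/V₂ = 0.80851,
ln z₀ = (ln z₁ − r·ln z₂)/(1 − r) = (1.7405 − 0.80851×3.1179)/0.19149 = -4.0756 → z₀ = 0.01698 m
V₃ = V₁ · ln(z₃/z₀)/ln(z₁/z₀) = 5.7 × 8.7200/5.8160 = 8.5460 m/s

8.55 m/s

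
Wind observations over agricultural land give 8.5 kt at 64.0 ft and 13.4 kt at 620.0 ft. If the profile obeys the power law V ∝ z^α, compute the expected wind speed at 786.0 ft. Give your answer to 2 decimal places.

First find α: α = ln(V₂/V₁)/ln(z₂/z₁) = ln(13.4/8.5)/ln(620.0/64.0) = 0.45519/2.27084 = 0.2004
Extrapolate from 620.0 ft to 786.0 ft: V₃ = 13.4 × (786.0/620.0)^0.2004 = 13.4 × 1.0487 = 14.0526 kt

14.05 kt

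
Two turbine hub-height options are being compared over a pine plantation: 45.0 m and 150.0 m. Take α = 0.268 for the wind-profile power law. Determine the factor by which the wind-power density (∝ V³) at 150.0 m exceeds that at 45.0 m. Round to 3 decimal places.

Speed ratio: V_B/V_A = (z_B/z_A)^α = (150.0/45.0)^0.268 = (3.3333)^0.268 = 1.38080
Power-density ratio: P_B/P_A = (V_B/V_A)³ = (1.38080)³ = 2.63266

2.633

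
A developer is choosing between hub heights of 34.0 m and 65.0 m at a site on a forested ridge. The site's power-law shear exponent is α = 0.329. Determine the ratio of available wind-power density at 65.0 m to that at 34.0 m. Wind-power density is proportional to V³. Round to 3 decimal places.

Speed ratio: V_B/V_A = (z_B/z_A)^α = (65.0/34.0)^0.329 = (1.9118)^0.329 = 1.23763
Power-density ratio: P_B/P_A = (V_B/V_A)³ = (1.23763)³ = 1.89573

1.896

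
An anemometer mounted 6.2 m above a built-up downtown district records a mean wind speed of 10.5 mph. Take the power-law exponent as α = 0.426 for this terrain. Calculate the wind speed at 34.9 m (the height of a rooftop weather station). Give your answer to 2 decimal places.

Power-law profile: V₂ = V₁ · (z₂/z₁)^α
V₂ = 10.5 × (34.9/6.2)^0.426 = 10.5 × (5.6290)^0.426
    = 10.5 × 2.0878 = 21.9217 mph

21.92 mph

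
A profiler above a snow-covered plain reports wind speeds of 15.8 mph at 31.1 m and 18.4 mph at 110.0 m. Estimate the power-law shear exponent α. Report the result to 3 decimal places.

α ≈ 0.121

Power law: V₂/V₁ = (z₂/z₁)^α ⇒ α = ln(V₂/V₁) / ln(z₂/z₁)
α = ln(18.4/15.8) / ln(110.0/31.1) = ln(1.1646) / ln(3.5370)
  = 0.15234 / 1.26327 = 0.12059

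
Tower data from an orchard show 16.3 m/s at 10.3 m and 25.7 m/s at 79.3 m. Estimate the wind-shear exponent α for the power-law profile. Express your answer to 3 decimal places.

Power law: V₂/V₁ = (z₂/z₁)^α ⇒ α = ln(V₂/V₁) / ln(z₂/z₁)
α = ln(25.7/16.3) / ln(79.3/10.3) = ln(1.5767) / ln(7.6990)
  = 0.45533 / 2.04109 = 0.22308

α ≈ 0.223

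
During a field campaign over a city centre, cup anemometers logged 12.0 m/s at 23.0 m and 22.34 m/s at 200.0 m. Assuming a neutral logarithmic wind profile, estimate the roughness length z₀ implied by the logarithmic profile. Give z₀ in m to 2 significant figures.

Log law: V(z) ∝ ln(z/z₀). With r = V₁/V₂ = 12.0/22.34 = 0.53715,
r · ln(z₂/z₀) = ln(z₁/z₀) ⇒ ln z₀ = (ln z₁ − r·ln z₂)/(1 − r)
ln z₀ = (3.13549 − 0.53715×5.29832) / 0.46285 = 0.6254
z₀ = exp(0.6254) = 1.869 m

z₀ ≈ 1.9 m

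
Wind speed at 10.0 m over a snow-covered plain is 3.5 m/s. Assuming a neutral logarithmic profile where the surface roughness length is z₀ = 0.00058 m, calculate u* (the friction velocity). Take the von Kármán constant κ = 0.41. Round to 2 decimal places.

Log law: V(z) = (u*/κ) · ln(z/z₀) ⇒ u* = κ · V / ln(z/z₀)
u* = 0.41 × 3.5 / ln(10.0/0.00058) = 0.41 × 3.5 / 9.7551
   = 1.4350 / 9.7551 = 0.1471 m/s

u* ≈ 0.15 m/s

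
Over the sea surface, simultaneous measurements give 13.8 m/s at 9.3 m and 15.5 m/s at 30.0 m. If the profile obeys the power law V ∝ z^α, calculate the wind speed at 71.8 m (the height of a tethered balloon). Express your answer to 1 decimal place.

First find α: α = ln(V₂/V₁)/ln(z₂/z₁) = ln(15.5/13.8)/ln(30.0/9.3) = 0.11617/1.17118 = 0.0992
Extrapolate from 30.0 m to 71.8 m: V₃ = 15.5 × (71.8/30.0)^0.0992 = 15.5 × 1.0904 = 16.9015 m/s

16.9 m/s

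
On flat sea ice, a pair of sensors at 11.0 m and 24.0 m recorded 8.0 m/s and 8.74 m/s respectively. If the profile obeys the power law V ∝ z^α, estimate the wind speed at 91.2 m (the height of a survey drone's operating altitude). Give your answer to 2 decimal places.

10.17 m/s

First find α: α = ln(V₂/V₁)/ln(z₂/z₁) = ln(8.74/8.0)/ln(24.0/11.0) = 0.08847/0.78016 = 0.1134
Extrapolate from 24.0 m to 91.2 m: V₃ = 8.74 × (91.2/24.0)^0.1134 = 8.74 × 1.1634 = 10.1685 m/s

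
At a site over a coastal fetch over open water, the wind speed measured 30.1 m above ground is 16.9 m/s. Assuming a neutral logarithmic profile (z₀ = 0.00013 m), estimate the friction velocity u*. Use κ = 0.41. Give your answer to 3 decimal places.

u* ≈ 0.561 m/s

Log law: V(z) = (u*/κ) · ln(z/z₀) ⇒ u* = κ · V / ln(z/z₀)
u* = 0.41 × 16.9 / ln(30.1/0.00013) = 0.41 × 16.9 / 12.3525
   = 6.9290 / 12.3525 = 0.5609 m/s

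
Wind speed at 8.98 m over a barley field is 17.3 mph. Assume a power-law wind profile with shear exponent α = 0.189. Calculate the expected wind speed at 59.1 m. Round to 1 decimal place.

Power-law profile: V₂ = V₁ · (z₂/z₁)^α
V₂ = 17.3 × (59.1/8.98)^0.189 = 17.3 × (6.5813)^0.189
    = 17.3 × 1.4278 = 24.7006 mph

24.7 mph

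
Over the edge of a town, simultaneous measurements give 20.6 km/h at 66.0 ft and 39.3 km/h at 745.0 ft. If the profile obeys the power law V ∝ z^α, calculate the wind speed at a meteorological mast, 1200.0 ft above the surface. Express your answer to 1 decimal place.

44.6 km/h

First find α: α = ln(V₂/V₁)/ln(z₂/z₁) = ln(39.3/20.6)/ln(745.0/66.0) = 0.64593/2.42373 = 0.2665
Extrapolate from 745.0 ft to 1200.0 ft: V₃ = 39.3 × (1200.0/745.0)^0.2665 = 39.3 × 1.1355 = 44.6237 km/h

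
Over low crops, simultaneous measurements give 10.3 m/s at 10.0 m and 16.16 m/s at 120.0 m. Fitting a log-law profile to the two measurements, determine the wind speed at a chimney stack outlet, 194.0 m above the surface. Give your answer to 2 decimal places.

17.29 m/s

Log law: V ∝ ln(z/z₀). From the pair, with r = V₁/V₂ = 0.63738,
ln z₀ = (ln z₁ − r·ln z₂)/(1 − r) = (2.3026 − 0.63738×4.7875)/0.36262 = -2.0651 → z₀ = 0.1268 m
V₃ = V₁ · ln(z₃/z₀)/ln(z₁/z₀) = 10.3 × 7.3329/4.3677 = 17.2928 m/s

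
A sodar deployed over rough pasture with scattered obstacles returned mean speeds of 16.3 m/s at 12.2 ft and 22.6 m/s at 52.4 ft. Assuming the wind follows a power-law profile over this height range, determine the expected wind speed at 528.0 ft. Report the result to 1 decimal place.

37.9 m/s

First find α: α = ln(V₂/V₁)/ln(z₂/z₁) = ln(22.6/16.3)/ln(52.4/12.2) = 0.32678/1.45747 = 0.2242
Extrapolate from 52.4 ft to 528.0 ft: V₃ = 22.6 × (528.0/52.4)^0.2242 = 22.6 × 1.6786 = 37.9370 m/s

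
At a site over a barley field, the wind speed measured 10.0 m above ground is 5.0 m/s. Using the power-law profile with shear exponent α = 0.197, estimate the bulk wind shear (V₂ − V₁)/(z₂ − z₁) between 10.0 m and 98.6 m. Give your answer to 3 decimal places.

Power law: V₂ = V₁ · (z₂/z₁)^α = 5.0 × (9.8600)^0.197 = 7.8481 m/s
ΔV/Δz = (7.8481 − 5.0)/(98.6 − 10.0) = 2.8481/88.6000 = 0.03215 m/s/m

0.032 m/s/m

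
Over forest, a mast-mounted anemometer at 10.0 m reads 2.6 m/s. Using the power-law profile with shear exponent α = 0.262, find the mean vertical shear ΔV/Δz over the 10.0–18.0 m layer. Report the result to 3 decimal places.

Power law: V₂ = V₁ · (z₂/z₁)^α = 2.6 × (1.8000)^0.262 = 3.0329 m/s
ΔV/Δz = (3.0329 − 2.6)/(18.0 − 10.0) = 0.4329/8.0000 = 0.05411 m/s/m

0.054 m/s/m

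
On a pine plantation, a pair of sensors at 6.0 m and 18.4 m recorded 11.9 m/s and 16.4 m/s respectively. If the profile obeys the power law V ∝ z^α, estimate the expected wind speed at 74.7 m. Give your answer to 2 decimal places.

24.49 m/s

First find α: α = ln(V₂/V₁)/ln(z₂/z₁) = ln(16.4/11.9)/ln(18.4/6.0) = 0.32074/1.12059 = 0.2862
Extrapolate from 18.4 m to 74.7 m: V₃ = 16.4 × (74.7/18.4)^0.2862 = 16.4 × 1.4934 = 24.4914 m/s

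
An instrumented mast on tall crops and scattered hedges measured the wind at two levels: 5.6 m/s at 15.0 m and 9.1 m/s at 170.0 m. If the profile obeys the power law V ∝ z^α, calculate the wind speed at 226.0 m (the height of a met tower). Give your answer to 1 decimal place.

First find α: α = ln(V₂/V₁)/ln(z₂/z₁) = ln(9.1/5.6)/ln(170.0/15.0) = 0.48551/2.42775 = 0.2000
Extrapolate from 170.0 m to 226.0 m: V₃ = 9.1 × (226.0/170.0)^0.2000 = 9.1 × 1.0586 = 9.6332 m/s

9.6 m/s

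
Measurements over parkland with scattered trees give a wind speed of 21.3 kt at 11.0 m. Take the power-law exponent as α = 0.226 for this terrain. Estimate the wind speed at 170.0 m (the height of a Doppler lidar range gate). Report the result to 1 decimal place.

39.5 kt

Power-law profile: V₂ = V₁ · (z₂/z₁)^α
V₂ = 21.3 × (170.0/11.0)^0.226 = 21.3 × (15.4545)^0.226
    = 21.3 × 1.8566 = 39.5463 kt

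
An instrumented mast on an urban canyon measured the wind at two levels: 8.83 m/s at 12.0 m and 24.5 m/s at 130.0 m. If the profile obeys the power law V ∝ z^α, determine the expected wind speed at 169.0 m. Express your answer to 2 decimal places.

First find α: α = ln(V₂/V₁)/ln(z₂/z₁) = ln(24.5/8.83)/ln(130.0/12.0) = 1.02052/2.38263 = 0.4283
Extrapolate from 130.0 m to 169.0 m: V₃ = 24.5 × (169.0/130.0)^0.4283 = 24.5 × 1.1189 = 27.4138 m/s

27.41 m/s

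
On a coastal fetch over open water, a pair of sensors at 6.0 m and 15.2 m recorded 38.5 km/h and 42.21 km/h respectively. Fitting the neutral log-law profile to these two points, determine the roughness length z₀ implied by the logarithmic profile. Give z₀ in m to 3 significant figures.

z₀ ≈ 0.000388 m

Log law: V(z) ∝ ln(z/z₀). With r = V₁/V₂ = 38.5/42.21 = 0.91211,
r · ln(z₂/z₀) = ln(z₁/z₀) ⇒ ln z₀ = (ln z₁ − r·ln z₂)/(1 − r)
ln z₀ = (1.79176 − 0.91211×2.72130) / 0.08789 = -7.8544
z₀ = exp(-7.8544) = 0.0003881 m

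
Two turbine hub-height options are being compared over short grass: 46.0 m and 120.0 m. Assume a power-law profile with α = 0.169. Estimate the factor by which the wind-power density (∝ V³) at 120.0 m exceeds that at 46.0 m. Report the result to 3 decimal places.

1.626

Speed ratio: V_B/V_A = (z_B/z_A)^α = (120.0/46.0)^0.169 = (2.6087)^0.169 = 1.17591
Power-density ratio: P_B/P_A = (V_B/V_A)³ = (1.17591)³ = 1.62602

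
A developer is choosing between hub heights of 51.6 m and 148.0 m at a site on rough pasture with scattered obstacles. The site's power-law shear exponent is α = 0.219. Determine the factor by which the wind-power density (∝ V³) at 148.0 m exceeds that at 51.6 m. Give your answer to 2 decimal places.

2.00

Speed ratio: V_B/V_A = (z_B/z_A)^α = (148.0/51.6)^0.219 = (2.8682)^0.219 = 1.25955
Power-density ratio: P_B/P_A = (V_B/V_A)³ = (1.25955)³ = 1.99826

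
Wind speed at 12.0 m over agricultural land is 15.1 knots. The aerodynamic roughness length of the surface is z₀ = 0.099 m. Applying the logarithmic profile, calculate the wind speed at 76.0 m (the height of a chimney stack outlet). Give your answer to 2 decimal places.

Log law: V(z) ∝ ln(z/z₀), so V₂/V₁ = ln(z₂/z₀) / ln(z₁/z₀).
ln(76.0/0.099) = 6.6434, ln(12.0/0.099) = 4.7975
V₂ = 15.1 × 6.6434/4.7975 = 15.1 × 1.3847 = 20.9096 knots

20.91 knots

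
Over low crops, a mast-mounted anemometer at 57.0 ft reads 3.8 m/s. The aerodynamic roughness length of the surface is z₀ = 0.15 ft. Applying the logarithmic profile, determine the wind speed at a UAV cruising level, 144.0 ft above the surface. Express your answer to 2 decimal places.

4.39 m/s

Log law: V(z) ∝ ln(z/z₀), so V₂/V₁ = ln(z₂/z₀) / ln(z₁/z₀).
ln(144.0/0.15) = 6.8669, ln(57.0/0.15) = 5.9402
V₂ = 3.8 × 6.8669/5.9402 = 3.8 × 1.1560 = 4.3929 m/s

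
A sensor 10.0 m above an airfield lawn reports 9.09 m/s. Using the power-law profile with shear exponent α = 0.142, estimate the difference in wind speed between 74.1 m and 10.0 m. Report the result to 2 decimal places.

2.99 m/s

Power law: V₂ = V₁ · (z₂/z₁)^α = 9.09 × (7.4100)^0.142 = 12.0803 m/s
ΔV = 12.0803 − 9.09 = 2.9903 m/s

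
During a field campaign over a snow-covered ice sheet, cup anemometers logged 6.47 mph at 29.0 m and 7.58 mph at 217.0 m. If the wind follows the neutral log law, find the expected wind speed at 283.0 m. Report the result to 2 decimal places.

7.73 mph

Log law: V ∝ ln(z/z₀). From the pair, with r = V₁/V₂ = 0.85356,
ln z₀ = (ln z₁ − r·ln z₂)/(1 − r) = (3.3673 − 0.85356×5.3799)/0.14644 = -8.3638 → z₀ = 0.0002332 m
V₃ = V₁ · ln(z₃/z₀)/ln(z₁/z₀) = 6.47 × 14.0093/11.7311 = 7.7265 mph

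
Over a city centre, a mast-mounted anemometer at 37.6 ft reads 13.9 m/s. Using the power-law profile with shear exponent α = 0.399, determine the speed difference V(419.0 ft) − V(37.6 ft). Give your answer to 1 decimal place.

22.5 m/s

Power law: V₂ = V₁ · (z₂/z₁)^α = 13.9 × (11.1436)^0.399 = 36.3729 m/s
ΔV = 36.3729 − 13.9 = 22.4729 m/s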